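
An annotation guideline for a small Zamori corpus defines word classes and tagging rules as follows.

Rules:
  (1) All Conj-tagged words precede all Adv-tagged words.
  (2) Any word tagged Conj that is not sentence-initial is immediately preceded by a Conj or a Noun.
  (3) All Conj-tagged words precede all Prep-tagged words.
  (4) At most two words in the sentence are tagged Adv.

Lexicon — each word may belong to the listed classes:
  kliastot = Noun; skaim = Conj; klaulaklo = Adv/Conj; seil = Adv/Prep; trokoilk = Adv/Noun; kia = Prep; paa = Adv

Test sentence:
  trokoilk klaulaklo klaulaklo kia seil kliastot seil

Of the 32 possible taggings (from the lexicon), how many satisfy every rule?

Candidates per position — 1:trokoilk {Adv,Noun}; 2:klaulaklo {Adv,Conj}; 3:klaulaklo {Adv,Conj}; 4:kia {Prep}; 5:seil {Adv,Prep}; 6:kliastot {Noun}; 7:seil {Adv,Prep}.
There are 32 candidate sequences in total.
Checking each against the rules leaves 8 sequences.
Count = 8.

8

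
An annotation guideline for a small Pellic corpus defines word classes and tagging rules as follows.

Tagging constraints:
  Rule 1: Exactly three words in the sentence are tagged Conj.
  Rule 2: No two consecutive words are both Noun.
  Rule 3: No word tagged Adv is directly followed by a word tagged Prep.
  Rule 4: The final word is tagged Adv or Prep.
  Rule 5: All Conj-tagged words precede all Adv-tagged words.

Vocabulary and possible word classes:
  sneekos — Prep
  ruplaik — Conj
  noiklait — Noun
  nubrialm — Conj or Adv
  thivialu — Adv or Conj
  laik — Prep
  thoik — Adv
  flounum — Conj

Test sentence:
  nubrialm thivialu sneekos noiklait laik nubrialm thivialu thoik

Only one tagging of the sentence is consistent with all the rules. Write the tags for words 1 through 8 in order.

Candidates per position — 1:nubrialm {Conj,Adv}; 2:thivialu {Adv,Conj}; 3:sneekos {Prep}; 4:noiklait {Noun}; 5:laik {Prep}; 6:nubrialm {Conj,Adv}; 7:thivialu {Adv,Conj}; 8:thoik {Adv}.
Position 2: tagging it Adv would leave rule 3 unsatisfiable, so it must be Conj.
Position 1: tagging it Adv would leave rule 5 unsatisfiable, so it must be Conj.
The remaining ambiguous positions (6, 7) are resolved jointly — only one combination satisfies every rule.
The unique satisfying tagging is: Conj Conj Prep Noun Prep Conj Adv Adv.
Rule-by-rule: rule 1 ok; rule 2 ok; rule 3 ok; rule 4 ok; rule 5 ok.

Conj Conj Prep Noun Prep Conj Adv Adv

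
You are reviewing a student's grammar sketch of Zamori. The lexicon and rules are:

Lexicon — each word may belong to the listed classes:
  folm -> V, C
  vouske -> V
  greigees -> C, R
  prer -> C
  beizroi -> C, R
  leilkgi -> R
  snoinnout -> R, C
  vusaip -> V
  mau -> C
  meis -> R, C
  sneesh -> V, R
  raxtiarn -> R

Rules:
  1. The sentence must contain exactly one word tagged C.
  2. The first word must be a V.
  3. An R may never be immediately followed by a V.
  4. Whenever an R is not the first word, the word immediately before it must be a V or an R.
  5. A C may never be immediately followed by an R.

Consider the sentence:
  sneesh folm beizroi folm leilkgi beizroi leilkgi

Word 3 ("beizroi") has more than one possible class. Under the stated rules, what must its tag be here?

Candidates per position — 1:sneesh {V,R}; 2:folm {V,C}; 3:beizroi {C,R}; 4:folm {V,C}; 5:leilkgi {R}; 6:beizroi {C,R}; 7:leilkgi {R}.
If word 1 were R, no tagging could satisfy rule 2; so word 1 is V.
If word 4 were C, no tagging could satisfy rule 4; so word 4 is V.
If word 6 were C, no tagging could satisfy rule 4; so word 6 is R.
If word 3 were R, no tagging could satisfy rule 3; so word 3 is C.
If word 2 were C, no tagging could satisfy rule 1; so word 2 is V.
The only consistent sequence is: V V C V R R R.
Verifying each rule — rule 1 ok; rule 2 ok; rule 3 ok; rule 4 ok; rule 5 ok.

C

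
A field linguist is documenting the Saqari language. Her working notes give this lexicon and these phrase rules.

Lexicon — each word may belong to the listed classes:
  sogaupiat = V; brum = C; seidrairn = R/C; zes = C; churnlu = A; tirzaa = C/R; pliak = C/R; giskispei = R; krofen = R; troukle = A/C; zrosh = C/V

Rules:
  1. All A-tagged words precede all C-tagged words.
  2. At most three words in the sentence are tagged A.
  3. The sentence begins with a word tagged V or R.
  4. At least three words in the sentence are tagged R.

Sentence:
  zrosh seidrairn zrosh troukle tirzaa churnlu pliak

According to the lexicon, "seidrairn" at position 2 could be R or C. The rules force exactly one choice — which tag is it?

R

Candidates per position — 1:zrosh {C,V}; 2:seidrairn {R,C}; 3:zrosh {C,V}; 4:troukle {A,C}; 5:tirzaa {C,R}; 6:churnlu {A}; 7:pliak {C,R}.
At position 1, choosing C makes rule 1 impossible to satisfy; hence V.
At position 2, choosing C makes rule 1 impossible to satisfy; hence R.
At position 3, choosing C makes rule 1 impossible to satisfy; hence V.
At position 4, choosing C makes rule 1 impossible to satisfy; hence A.
At position 5, choosing C makes rule 1 impossible to satisfy; hence R.
At position 7, choosing C makes rule 4 impossible to satisfy; hence R.
So the tagging must be: V R V A R A R.
Checking: rule 1 ✓; rule 2 ✓; rule 3 ✓; rule 4 ✓.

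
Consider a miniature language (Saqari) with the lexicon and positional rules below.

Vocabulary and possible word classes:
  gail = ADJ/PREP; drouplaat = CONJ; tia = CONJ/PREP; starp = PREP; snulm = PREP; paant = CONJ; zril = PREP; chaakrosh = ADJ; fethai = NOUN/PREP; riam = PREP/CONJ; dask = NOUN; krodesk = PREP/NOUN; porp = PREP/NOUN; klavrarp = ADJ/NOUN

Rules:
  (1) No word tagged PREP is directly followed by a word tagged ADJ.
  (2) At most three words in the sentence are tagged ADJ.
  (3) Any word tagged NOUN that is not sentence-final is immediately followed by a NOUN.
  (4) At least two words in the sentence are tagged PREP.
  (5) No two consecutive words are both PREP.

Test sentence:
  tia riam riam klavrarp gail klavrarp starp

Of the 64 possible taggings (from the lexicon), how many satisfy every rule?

Candidates per position — 1:tia {CONJ,PREP}; 2:riam {PREP,CONJ}; 3:riam {PREP,CONJ}; 4:klavrarp {ADJ,NOUN}; 5:gail {ADJ,PREP}; 6:klavrarp {ADJ,NOUN}; 7:starp {PREP}.
There are 64 candidate sequences in total.
The sequences that satisfy every rule: CONJ PREP CONJ ADJ ADJ ADJ PREP; PREP CONJ CONJ ADJ ADJ ADJ PREP.
Count = 2.

2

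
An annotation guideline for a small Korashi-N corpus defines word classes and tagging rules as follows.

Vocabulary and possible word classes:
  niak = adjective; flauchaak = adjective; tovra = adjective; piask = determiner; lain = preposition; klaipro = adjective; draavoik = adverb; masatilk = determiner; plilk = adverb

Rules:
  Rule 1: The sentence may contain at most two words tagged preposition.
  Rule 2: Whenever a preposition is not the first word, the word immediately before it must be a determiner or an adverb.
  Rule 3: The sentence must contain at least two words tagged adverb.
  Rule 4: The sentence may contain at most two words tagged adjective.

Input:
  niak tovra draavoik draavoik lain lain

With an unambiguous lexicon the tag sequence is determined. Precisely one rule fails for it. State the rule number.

Fixed tagging: adjective adjective adverb adverb preposition preposition.
Rule check: R1 ok, R2 fails, R3 ok, R4 ok.
Only rule 2 fails.

2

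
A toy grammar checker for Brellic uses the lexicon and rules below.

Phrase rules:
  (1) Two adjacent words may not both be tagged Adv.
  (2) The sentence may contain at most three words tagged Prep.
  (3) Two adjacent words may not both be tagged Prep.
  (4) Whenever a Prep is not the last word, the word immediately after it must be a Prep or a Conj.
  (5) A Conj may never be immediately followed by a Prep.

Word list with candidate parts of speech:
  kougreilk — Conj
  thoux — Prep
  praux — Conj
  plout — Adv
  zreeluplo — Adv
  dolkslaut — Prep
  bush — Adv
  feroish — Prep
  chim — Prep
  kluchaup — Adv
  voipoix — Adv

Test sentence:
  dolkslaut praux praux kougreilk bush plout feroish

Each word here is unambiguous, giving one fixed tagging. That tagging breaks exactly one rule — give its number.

1

Fixed tagging: Prep Conj Conj Conj Adv Adv Prep.
Rule check: R1 fail, R2 pass, R3 pass, R4 pass, R5 pass.
Only rule 1 fails.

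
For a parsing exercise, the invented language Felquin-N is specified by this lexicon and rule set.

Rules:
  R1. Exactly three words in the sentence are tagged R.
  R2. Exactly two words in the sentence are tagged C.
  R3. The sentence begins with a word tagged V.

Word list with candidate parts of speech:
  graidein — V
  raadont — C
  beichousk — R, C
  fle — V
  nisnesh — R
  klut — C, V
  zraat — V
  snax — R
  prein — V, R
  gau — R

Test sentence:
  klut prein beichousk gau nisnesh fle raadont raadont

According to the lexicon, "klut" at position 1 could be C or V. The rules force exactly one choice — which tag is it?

Candidates per position — 1:klut {C,V}; 2:prein {V,R}; 3:beichousk {R,C}; 4:gau {R}; 5:nisnesh {R}; 6:fle {V}; 7:raadont {C}; 8:raadont {C}.
At position 1, choosing C makes rule 2 impossible to satisfy; hence V.
At position 3, choosing C makes rule 2 impossible to satisfy; hence R.
At position 2, choosing R makes rule 1 impossible to satisfy; hence V.
The unique satisfying tagging is: V V R R R V C C.
Rule-by-rule: rule 1 satisfied; rule 2 satisfied; rule 3 satisfied.

V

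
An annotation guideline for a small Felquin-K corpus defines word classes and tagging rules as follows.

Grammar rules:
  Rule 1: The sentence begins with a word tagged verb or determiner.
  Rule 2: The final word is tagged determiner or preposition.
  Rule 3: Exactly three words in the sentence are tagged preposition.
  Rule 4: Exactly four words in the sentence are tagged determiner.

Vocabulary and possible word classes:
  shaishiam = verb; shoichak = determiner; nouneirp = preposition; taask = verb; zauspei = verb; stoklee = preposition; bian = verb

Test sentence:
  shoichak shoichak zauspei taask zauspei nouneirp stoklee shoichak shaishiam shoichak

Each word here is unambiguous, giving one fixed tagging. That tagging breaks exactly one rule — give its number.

3

Fixed tagging: determiner determiner verb verb verb preposition preposition determiner verb determiner.
Checking each rule: R1 ✓, R2 ✓, R3 ✗, R4 ✓.
Only rule 3 fails.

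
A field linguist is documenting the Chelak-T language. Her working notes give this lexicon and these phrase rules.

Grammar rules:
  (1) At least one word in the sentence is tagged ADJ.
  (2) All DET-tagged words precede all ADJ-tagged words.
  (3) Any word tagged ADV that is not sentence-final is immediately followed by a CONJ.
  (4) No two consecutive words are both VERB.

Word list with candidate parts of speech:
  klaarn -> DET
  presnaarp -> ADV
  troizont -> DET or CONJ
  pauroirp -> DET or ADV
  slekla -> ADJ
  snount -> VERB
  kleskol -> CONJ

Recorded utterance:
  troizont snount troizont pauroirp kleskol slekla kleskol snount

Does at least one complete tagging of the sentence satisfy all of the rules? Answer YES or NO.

Candidates per position — 1:troizont {DET,CONJ}; 2:snount {VERB}; 3:troizont {DET,CONJ}; 4:pauroirp {DET,ADV}; 5:kleskol {CONJ}; 6:slekla {ADJ}; 7:kleskol {CONJ}; 8:snount {VERB}.
One satisfying assignment: CONJ VERB CONJ ADV CONJ ADJ CONJ VERB.
Check: rule 1 holds; rule 2 holds; rule 3 holds; rule 4 holds.

YES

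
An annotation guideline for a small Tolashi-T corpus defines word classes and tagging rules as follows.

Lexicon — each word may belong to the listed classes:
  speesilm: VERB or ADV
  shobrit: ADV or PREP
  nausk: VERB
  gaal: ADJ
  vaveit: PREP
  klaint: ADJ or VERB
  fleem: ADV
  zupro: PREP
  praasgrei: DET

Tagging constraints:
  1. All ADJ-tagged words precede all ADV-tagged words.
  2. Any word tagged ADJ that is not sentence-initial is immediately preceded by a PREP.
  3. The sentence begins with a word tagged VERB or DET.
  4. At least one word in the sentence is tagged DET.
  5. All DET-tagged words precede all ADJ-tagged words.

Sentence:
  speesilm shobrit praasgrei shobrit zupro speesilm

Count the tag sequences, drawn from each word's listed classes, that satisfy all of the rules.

8

Candidates per position — 1:speesilm {VERB,ADV}; 2:shobrit {ADV,PREP}; 3:praasgrei {DET}; 4:shobrit {ADV,PREP}; 5:zupro {PREP}; 6:speesilm {VERB,ADV}.
There are 16 candidate sequences in total.
Checking each against the rules leaves 8 sequences.
Count = 8.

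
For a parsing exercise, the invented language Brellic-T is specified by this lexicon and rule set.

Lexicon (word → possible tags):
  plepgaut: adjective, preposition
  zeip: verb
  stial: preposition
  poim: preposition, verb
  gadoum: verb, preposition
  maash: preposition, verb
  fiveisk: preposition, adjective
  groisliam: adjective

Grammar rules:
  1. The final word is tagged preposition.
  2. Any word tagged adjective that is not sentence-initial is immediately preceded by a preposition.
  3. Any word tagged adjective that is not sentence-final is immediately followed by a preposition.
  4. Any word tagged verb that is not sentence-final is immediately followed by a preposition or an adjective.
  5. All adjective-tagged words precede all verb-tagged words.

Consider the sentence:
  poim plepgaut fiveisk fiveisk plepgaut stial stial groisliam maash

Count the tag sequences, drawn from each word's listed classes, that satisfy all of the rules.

Candidates per position — 1:poim {preposition,verb}; 2:plepgaut {adjective,preposition}; 3:fiveisk {preposition,adjective}; 4:fiveisk {preposition,adjective}; 5:plepgaut {adjective,preposition}; 6:stial {preposition}; 7:stial {preposition}; 8:groisliam {adjective}; 9:maash {preposition,verb}.
There are 64 candidate sequences in total.
Checking each against the rules leaves 8 sequences.
Count = 8.

8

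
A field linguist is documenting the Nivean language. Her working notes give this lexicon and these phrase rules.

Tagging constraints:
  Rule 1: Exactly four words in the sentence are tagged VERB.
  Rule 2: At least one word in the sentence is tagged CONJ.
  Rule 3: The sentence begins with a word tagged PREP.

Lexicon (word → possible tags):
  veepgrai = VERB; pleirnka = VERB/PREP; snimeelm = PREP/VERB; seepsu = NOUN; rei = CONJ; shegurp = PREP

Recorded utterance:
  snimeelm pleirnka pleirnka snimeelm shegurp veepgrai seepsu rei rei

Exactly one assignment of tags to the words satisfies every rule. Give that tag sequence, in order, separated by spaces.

PREP VERB VERB VERB PREP VERB NOUN CONJ CONJ

Candidates per position — 1:snimeelm {PREP,VERB}; 2:pleirnka {VERB,PREP}; 3:pleirnka {VERB,PREP}; 4:snimeelm {PREP,VERB}; 5:shegurp {PREP}; 6:veepgrai {VERB}; 7:seepsu {NOUN}; 8:rei {CONJ}; 9:rei {CONJ}.
Position 1: VERB is ruled out by rule 3; that leaves PREP.
Position 2: PREP is ruled out by rule 1; that leaves VERB.
Position 3: PREP is ruled out by rule 1; that leaves VERB.
Position 4: PREP is ruled out by rule 1; that leaves VERB.
So the tagging must be: PREP VERB VERB VERB PREP VERB NOUN CONJ CONJ.
Checking: rule 1 ok; rule 2 ok; rule 3 ok.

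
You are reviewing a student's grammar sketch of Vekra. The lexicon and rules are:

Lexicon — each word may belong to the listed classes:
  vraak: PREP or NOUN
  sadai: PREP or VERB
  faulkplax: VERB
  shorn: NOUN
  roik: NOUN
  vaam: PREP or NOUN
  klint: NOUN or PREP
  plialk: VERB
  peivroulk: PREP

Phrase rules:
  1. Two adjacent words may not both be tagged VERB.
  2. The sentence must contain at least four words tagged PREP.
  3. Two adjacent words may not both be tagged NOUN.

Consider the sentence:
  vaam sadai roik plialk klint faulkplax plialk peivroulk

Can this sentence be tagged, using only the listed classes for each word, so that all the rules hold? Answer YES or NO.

NO

Candidates per position — 1:vaam {PREP,NOUN}; 2:sadai {PREP,VERB}; 3:roik {NOUN}; 4:plialk {VERB}; 5:klint {NOUN,PREP}; 6:faulkplax {VERB}; 7:plialk {VERB}; 8:peivroulk {PREP}.
Rule 1 cannot be satisfied by any choice of tags from the lexicon.
So there is no consistent tagging.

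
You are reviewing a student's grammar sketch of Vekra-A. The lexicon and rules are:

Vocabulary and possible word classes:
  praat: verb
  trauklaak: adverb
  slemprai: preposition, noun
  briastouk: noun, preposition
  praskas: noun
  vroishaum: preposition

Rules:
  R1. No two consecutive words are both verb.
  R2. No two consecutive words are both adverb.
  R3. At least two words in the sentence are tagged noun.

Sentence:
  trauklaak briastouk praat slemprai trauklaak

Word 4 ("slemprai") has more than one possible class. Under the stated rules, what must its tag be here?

noun

Candidates per position — 1:trauklaak {adverb}; 2:briastouk {noun,preposition}; 3:praat {verb}; 4:slemprai {preposition,noun}; 5:trauklaak {adverb}.
At position 2, choosing preposition makes rule 3 impossible to satisfy; hence noun.
At position 4, choosing preposition makes rule 3 impossible to satisfy; hence noun.
So the tagging must be: adverb noun verb noun adverb.
Check: rule 1 ok; rule 2 ok; rule 3 ok.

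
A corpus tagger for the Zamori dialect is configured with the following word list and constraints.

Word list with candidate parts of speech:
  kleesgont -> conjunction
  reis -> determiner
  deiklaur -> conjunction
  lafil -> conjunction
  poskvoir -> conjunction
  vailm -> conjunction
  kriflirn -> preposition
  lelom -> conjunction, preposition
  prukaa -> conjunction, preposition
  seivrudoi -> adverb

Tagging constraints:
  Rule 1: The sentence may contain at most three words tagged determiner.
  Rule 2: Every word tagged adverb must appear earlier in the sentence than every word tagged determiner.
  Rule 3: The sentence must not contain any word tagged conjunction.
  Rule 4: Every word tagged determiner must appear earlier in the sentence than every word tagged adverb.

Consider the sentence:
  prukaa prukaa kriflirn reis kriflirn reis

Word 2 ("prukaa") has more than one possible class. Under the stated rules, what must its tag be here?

preposition

Candidates per position — 1:prukaa {conjunction,preposition}; 2:prukaa {conjunction,preposition}; 3:kriflirn {preposition}; 4:reis {determiner}; 5:kriflirn {preposition}; 6:reis {determiner}.
If word 1 were conjunction, no tagging could satisfy rule 3; so word 1 is preposition.
If word 2 were conjunction, no tagging could satisfy rule 3; so word 2 is preposition.
So the tagging must be: preposition preposition preposition determiner preposition determiner.
Check: rule 1 ok; rule 2 ok; rule 3 ok; rule 4 ok.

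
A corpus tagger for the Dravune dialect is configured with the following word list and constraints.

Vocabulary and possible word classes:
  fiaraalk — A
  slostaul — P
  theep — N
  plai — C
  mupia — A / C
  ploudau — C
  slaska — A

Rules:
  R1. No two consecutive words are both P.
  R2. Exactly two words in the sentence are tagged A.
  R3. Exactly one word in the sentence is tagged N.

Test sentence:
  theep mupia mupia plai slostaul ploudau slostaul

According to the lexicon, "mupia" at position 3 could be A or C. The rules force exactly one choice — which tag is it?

Candidates per position — 1:theep {N}; 2:mupia {A,C}; 3:mupia {A,C}; 4:plai {C}; 5:slostaul {P}; 6:ploudau {C}; 7:slostaul {P}.
Word 2 cannot be C — rule 2 would then fail for every completion. It is A.
Word 3 cannot be C — rule 2 would then fail for every completion. It is A.
That leaves exactly one tagging: N A A C P C P.
Check: rule 1 ok; rule 2 ok; rule 3 ok.

A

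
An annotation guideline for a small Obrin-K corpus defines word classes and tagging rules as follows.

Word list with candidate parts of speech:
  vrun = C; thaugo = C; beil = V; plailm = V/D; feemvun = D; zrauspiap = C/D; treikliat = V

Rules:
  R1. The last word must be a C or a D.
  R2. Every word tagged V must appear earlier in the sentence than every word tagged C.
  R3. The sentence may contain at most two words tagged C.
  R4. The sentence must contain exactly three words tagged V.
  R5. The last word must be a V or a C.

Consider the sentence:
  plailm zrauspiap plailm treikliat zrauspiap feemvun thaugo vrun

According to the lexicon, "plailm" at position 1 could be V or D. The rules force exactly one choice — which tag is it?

V

Candidates per position — 1:plailm {V,D}; 2:zrauspiap {C,D}; 3:plailm {V,D}; 4:treikliat {V}; 5:zrauspiap {C,D}; 6:feemvun {D}; 7:thaugo {C}; 8:vrun {C}.
Word 1 cannot be D — rule 4 would then fail for every completion. It is V.
Word 2 cannot be C — rule 2 would then fail for every completion. It is D.
Word 3 cannot be D — rule 4 would then fail for every completion. It is V.
Word 5 cannot be C — rule 3 would then fail for every completion. It is D.
The only consistent sequence is: V D V V D D C C.
Rule-by-rule: rule 1 satisfied; rule 2 satisfied; rule 3 satisfied; rule 4 satisfied; rule 5 satisfied.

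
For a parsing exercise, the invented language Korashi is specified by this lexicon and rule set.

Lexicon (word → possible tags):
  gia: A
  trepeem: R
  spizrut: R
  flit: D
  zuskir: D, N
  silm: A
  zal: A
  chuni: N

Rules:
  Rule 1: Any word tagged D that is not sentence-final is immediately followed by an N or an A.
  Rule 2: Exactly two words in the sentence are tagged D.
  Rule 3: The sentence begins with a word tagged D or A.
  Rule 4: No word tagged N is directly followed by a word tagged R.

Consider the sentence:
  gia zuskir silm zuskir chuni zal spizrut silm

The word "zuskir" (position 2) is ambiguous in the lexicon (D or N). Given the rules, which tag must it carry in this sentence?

Candidates per position — 1:gia {A}; 2:zuskir {D,N}; 3:silm {A}; 4:zuskir {D,N}; 5:chuni {N}; 6:zal {A}; 7:spizrut {R}; 8:silm {A}.
If word 2 were N, no tagging could satisfy rule 2; so word 2 is D.
If word 4 were N, no tagging could satisfy rule 2; so word 4 is D.
The unique satisfying tagging is: A D A D N A R A.
Rule-by-rule: rule 1 ✓; rule 2 ✓; rule 3 ✓; rule 4 ✓.

D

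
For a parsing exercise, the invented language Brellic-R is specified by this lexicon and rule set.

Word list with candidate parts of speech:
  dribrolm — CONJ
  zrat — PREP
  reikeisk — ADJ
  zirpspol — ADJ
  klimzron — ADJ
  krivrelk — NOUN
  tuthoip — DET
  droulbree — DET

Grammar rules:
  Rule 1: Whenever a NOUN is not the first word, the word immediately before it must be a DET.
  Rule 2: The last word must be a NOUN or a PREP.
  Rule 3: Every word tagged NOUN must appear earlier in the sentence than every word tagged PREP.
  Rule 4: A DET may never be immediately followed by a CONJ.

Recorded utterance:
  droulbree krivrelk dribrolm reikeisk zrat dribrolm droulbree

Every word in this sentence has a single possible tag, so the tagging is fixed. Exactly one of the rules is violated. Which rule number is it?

2

Fixed tagging: DET NOUN CONJ ADJ PREP CONJ DET.
Rule check: R1 ✓, R2 ✗, R3 ✓, R4 ✓.
Only rule 2 fails.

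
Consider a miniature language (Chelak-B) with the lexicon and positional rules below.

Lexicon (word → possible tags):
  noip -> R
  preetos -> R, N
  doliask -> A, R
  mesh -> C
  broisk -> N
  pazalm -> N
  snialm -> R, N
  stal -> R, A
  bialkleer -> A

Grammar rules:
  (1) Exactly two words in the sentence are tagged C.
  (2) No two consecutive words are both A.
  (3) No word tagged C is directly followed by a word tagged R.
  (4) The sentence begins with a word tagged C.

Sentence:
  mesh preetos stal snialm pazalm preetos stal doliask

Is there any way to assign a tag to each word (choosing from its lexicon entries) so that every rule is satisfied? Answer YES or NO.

Candidates per position — 1:mesh {C}; 2:preetos {R,N}; 3:stal {R,A}; 4:snialm {R,N}; 5:pazalm {N}; 6:preetos {R,N}; 7:stal {R,A}; 8:doliask {A,R}.
Rule 1 cannot be satisfied by any choice of tags from the lexicon.
So there is no consistent tagging.

NO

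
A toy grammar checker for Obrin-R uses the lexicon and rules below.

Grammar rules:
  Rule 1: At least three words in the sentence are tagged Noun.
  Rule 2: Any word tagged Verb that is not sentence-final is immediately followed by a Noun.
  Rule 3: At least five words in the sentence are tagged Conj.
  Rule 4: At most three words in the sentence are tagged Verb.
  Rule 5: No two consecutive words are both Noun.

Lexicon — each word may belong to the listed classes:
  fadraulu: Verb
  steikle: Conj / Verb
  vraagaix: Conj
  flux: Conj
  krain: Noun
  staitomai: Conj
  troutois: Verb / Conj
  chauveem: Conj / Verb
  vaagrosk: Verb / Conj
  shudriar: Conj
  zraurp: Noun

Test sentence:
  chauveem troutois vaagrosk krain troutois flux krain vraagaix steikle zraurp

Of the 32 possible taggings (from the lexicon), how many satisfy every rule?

4

Candidates per position — 1:chauveem {Conj,Verb}; 2:troutois {Verb,Conj}; 3:vaagrosk {Verb,Conj}; 4:krain {Noun}; 5:troutois {Verb,Conj}; 6:flux {Conj}; 7:krain {Noun}; 8:vraagaix {Conj}; 9:steikle {Conj,Verb}; 10:zraurp {Noun}.
There are 32 candidate sequences in total.
The sequences that satisfy every rule: Conj Conj Verb Noun Conj Conj Noun Conj Conj Noun; Conj Conj Verb Noun Conj Conj Noun Conj Verb Noun; Conj Conj Conj Noun Conj Conj Noun Conj Conj Noun; Conj Conj Conj Noun Conj Conj Noun Conj Verb Noun.
Count = 4.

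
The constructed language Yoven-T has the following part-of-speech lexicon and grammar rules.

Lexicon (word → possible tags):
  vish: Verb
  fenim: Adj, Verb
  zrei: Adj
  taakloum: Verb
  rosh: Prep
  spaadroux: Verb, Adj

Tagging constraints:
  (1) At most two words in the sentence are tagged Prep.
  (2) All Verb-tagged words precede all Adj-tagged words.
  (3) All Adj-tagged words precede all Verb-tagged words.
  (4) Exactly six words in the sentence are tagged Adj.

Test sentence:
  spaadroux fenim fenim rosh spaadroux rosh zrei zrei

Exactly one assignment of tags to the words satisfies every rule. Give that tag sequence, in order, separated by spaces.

Candidates per position — 1:spaadroux {Verb,Adj}; 2:fenim {Adj,Verb}; 3:fenim {Adj,Verb}; 4:rosh {Prep}; 5:spaadroux {Verb,Adj}; 6:rosh {Prep}; 7:zrei {Adj}; 8:zrei {Adj}.
Position 1: tagging it Verb would leave rule 3 unsatisfiable, so it must be Adj.
Position 2: tagging it Verb would leave rule 2 unsatisfiable, so it must be Adj.
Position 3: tagging it Verb would leave rule 2 unsatisfiable, so it must be Adj.
Position 5: tagging it Verb would leave rule 2 unsatisfiable, so it must be Adj.
That leaves exactly one tagging: Adj Adj Adj Prep Adj Prep Adj Adj.
Verifying each rule — rule 1 ok; rule 2 ok; rule 3 ok; rule 4 ok.

Adj Adj Adj Prep Adj Prep Adj Adj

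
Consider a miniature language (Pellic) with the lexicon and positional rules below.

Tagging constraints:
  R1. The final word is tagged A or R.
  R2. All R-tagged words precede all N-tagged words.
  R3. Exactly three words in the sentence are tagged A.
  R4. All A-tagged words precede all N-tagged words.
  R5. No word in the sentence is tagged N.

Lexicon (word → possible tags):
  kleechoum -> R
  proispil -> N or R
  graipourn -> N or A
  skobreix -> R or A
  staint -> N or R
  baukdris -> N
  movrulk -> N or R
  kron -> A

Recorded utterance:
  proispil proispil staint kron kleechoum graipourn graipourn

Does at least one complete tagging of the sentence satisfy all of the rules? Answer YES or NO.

Candidates per position — 1:proispil {N,R}; 2:proispil {N,R}; 3:staint {N,R}; 4:kron {A}; 5:kleechoum {R}; 6:graipourn {N,A}; 7:graipourn {N,A}.
One satisfying assignment: R R R A R A A.
Check: rule 1 ok; rule 2 ok; rule 3 ok; rule 4 ok; rule 5 ok.

YES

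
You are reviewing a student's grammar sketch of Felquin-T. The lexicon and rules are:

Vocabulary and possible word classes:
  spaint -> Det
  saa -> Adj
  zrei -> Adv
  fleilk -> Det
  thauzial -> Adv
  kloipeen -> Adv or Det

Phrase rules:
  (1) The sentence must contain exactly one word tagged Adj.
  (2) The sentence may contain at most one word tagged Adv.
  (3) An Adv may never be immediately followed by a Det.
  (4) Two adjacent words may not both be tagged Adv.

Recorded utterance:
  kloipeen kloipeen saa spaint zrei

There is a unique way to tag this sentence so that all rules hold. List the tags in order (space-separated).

Det Det Adj Det Adv

Candidates per position — 1:kloipeen {Adv,Det}; 2:kloipeen {Adv,Det}; 3:saa {Adj}; 4:spaint {Det}; 5:zrei {Adv}.
If word 1 were Adv, no tagging could satisfy rule 2; so word 1 is Det.
If word 2 were Adv, no tagging could satisfy rule 2; so word 2 is Det.
The unique satisfying tagging is: Det Det Adj Det Adv.
Rule-by-rule: rule 1 holds; rule 2 holds; rule 3 holds; rule 4 holds.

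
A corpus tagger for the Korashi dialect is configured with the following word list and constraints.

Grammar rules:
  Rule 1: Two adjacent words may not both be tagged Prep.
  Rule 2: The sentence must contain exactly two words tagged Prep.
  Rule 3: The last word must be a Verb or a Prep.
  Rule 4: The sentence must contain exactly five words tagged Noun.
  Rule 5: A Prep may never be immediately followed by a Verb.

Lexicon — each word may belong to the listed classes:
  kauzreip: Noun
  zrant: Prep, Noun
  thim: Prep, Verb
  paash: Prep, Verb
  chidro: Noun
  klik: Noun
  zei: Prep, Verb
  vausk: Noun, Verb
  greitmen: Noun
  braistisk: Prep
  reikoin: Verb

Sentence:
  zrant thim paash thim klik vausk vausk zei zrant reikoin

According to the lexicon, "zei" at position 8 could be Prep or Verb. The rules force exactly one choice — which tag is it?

Prep

Candidates per position — 1:zrant {Prep,Noun}; 2:thim {Prep,Verb}; 3:paash {Prep,Verb}; 4:thim {Prep,Verb}; 5:klik {Noun}; 6:vausk {Noun,Verb}; 7:vausk {Noun,Verb}; 8:zei {Prep,Verb}; 9:zrant {Prep,Noun}; 10:reikoin {Verb}.
At position 1, choosing Prep makes rule 4 impossible to satisfy; hence Noun.
At position 6, choosing Verb makes rule 4 impossible to satisfy; hence Noun.
At position 7, choosing Verb makes rule 4 impossible to satisfy; hence Noun.
At position 9, choosing Prep makes rule 4 impossible to satisfy; hence Noun.
Position 8: the remaining choice is settled jointly with positions 2, 3, 4 — only Prep at position 8 is part of a tagging that satisfies every rule.
That leaves exactly one tagging: Noun Verb Verb Prep Noun Noun Noun Prep Noun Verb.
Verifying each rule — rule 1 ok; rule 2 ok; rule 3 ok; rule 4 ok; rule 5 ok.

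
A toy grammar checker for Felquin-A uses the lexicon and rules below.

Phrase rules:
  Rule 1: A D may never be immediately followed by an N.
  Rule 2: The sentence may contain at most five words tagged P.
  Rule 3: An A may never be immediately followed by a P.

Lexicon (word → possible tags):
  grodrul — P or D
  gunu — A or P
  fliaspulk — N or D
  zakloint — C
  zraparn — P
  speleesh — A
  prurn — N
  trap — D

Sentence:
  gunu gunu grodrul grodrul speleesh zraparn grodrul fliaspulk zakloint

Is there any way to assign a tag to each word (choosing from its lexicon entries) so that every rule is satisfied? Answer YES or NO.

Candidates per position — 1:gunu {A,P}; 2:gunu {A,P}; 3:grodrul {P,D}; 4:grodrul {P,D}; 5:speleesh {A}; 6:zraparn {P}; 7:grodrul {P,D}; 8:fliaspulk {N,D}; 9:zakloint {C}.
Rule 3 cannot be satisfied by any choice of tags from the lexicon.
So there is no consistent tagging.

NO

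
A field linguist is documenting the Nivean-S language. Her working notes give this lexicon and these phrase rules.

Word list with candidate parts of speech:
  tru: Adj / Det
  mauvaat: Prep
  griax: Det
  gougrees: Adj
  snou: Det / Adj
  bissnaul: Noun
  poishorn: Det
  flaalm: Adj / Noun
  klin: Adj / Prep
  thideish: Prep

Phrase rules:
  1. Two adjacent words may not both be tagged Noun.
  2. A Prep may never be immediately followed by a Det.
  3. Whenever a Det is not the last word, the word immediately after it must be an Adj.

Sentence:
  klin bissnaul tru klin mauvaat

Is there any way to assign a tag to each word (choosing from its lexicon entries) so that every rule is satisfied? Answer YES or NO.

YES

Candidates per position — 1:klin {Adj,Prep}; 2:bissnaul {Noun}; 3:tru {Adj,Det}; 4:klin {Adj,Prep}; 5:mauvaat {Prep}.
One satisfying assignment: Prep Noun Adj Adj Prep.
Checking: rule 1 satisfied; rule 2 satisfied; rule 3 satisfied.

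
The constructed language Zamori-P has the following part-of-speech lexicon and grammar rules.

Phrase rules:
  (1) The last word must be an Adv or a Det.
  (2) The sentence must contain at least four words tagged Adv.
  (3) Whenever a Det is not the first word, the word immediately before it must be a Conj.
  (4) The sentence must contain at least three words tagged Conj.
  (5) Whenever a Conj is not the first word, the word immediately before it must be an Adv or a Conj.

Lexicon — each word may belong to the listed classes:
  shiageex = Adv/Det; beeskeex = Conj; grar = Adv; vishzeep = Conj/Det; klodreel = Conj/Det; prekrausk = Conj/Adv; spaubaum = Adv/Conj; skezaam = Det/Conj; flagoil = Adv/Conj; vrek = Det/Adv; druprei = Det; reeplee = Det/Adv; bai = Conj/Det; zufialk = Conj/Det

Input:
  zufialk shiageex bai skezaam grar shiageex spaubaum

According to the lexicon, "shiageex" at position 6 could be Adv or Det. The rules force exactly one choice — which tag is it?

Adv

Candidates per position — 1:zufialk {Conj,Det}; 2:shiageex {Adv,Det}; 3:bai {Conj,Det}; 4:skezaam {Det,Conj}; 5:grar {Adv}; 6:shiageex {Adv,Det}; 7:spaubaum {Adv,Conj}.
At position 2, choosing Det makes rule 2 impossible to satisfy; hence Adv.
At position 3, choosing Det makes rule 3 impossible to satisfy; hence Conj.
At position 6, choosing Det makes rule 2 impossible to satisfy; hence Adv.
At position 7, choosing Conj makes rule 1 impossible to satisfy; hence Adv.
At position 1, choosing Det makes rule 4 impossible to satisfy; hence Conj.
At position 4, choosing Det makes rule 4 impossible to satisfy; hence Conj.
The only consistent sequence is: Conj Adv Conj Conj Adv Adv Adv.
Rule-by-rule: rule 1 holds; rule 2 holds; rule 3 holds; rule 4 holds; rule 5 holds.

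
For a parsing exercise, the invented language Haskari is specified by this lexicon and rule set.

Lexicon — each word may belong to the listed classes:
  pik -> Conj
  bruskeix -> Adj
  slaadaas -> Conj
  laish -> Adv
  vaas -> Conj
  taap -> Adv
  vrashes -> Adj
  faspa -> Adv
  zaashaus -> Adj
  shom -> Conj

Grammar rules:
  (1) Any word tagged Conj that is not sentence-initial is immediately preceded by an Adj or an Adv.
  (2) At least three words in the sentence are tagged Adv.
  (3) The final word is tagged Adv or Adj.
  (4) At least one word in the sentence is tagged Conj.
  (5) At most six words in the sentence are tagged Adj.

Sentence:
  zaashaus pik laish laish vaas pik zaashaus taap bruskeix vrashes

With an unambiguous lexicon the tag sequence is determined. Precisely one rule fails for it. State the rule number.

1

Fixed tagging: Adj Conj Adv Adv Conj Conj Adj Adv Adj Adj.
Rule check: R1 ✗, R2 ✓, R3 ✓, R4 ✓, R5 ✓.
Only rule 1 fails.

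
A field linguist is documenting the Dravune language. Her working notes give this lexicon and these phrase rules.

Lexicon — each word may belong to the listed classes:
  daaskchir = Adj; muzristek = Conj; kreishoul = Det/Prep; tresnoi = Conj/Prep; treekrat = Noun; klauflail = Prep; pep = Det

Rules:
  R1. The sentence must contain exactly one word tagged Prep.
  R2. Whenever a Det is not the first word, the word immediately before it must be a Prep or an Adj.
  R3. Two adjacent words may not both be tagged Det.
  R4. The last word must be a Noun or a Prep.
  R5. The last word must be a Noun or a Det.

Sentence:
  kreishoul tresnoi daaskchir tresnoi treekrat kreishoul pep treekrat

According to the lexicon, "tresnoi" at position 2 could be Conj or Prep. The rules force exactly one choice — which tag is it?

Candidates per position — 1:kreishoul {Det,Prep}; 2:tresnoi {Conj,Prep}; 3:daaskchir {Adj}; 4:tresnoi {Conj,Prep}; 5:treekrat {Noun}; 6:kreishoul {Det,Prep}; 7:pep {Det}; 8:treekrat {Noun}.
Position 6: tagging it Det would leave rule 2 unsatisfiable, so it must be Prep.
Position 1: tagging it Prep would leave rule 1 unsatisfiable, so it must be Det.
Position 2: tagging it Prep would leave rule 1 unsatisfiable, so it must be Conj.
Position 4: tagging it Prep would leave rule 1 unsatisfiable, so it must be Conj.
The only consistent sequence is: Det Conj Adj Conj Noun Prep Det Noun.
Check: rule 1 ok; rule 2 ok; rule 3 ok; rule 4 ok; rule 5 ok.

Conj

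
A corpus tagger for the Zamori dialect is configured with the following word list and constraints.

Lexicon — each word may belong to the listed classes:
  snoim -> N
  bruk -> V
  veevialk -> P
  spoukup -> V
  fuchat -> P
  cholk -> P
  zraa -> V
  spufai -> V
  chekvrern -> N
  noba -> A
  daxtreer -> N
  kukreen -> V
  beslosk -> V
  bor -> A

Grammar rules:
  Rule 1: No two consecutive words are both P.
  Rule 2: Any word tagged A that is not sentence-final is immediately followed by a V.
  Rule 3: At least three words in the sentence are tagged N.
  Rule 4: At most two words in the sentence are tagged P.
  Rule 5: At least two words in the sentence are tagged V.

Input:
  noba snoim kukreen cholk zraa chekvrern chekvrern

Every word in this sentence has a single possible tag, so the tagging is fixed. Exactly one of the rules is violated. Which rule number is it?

Fixed tagging: A N V P V N N.
Checking each rule: R1 holds, R2 violated, R3 holds, R4 holds, R5 holds.
Only rule 2 fails.

2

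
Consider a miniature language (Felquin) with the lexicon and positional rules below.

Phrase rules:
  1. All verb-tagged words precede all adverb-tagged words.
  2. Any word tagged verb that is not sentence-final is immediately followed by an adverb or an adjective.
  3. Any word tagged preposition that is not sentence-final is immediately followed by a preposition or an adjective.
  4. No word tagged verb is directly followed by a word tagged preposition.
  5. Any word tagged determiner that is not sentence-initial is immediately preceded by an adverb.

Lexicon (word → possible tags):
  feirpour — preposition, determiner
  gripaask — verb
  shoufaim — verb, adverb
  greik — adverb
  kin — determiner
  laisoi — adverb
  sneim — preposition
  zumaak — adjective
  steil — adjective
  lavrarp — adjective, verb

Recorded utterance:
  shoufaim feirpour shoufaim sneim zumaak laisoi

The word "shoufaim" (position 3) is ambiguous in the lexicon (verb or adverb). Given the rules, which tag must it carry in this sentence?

adverb

Candidates per position — 1:shoufaim {verb,adverb}; 2:feirpour {preposition,determiner}; 3:shoufaim {verb,adverb}; 4:sneim {preposition}; 5:zumaak {adjective}; 6:laisoi {adverb}.
Position 1: verb is ruled out by rule 2; that leaves adverb.
Position 2: preposition is ruled out by rule 3; that leaves determiner.
Position 3: verb is ruled out by rule 1; that leaves adverb.
The only consistent sequence is: adverb determiner adverb preposition adjective adverb.
Check: rule 1 satisfied; rule 2 satisfied; rule 3 satisfied; rule 4 satisfied; rule 5 satisfied.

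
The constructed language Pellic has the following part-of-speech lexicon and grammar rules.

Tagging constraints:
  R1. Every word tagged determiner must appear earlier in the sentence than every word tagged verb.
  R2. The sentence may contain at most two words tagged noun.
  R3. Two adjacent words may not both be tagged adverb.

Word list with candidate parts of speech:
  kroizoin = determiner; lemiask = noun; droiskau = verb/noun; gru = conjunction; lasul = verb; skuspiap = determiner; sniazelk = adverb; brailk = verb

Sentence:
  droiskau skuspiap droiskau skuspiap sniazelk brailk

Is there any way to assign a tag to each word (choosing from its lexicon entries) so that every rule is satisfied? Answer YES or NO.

YES

Candidates per position — 1:droiskau {verb,noun}; 2:skuspiap {determiner}; 3:droiskau {verb,noun}; 4:skuspiap {determiner}; 5:sniazelk {adverb}; 6:brailk {verb}.
One satisfying assignment: noun determiner noun determiner adverb verb.
Verifying each rule — rule 1 ok; rule 2 ok; rule 3 ok.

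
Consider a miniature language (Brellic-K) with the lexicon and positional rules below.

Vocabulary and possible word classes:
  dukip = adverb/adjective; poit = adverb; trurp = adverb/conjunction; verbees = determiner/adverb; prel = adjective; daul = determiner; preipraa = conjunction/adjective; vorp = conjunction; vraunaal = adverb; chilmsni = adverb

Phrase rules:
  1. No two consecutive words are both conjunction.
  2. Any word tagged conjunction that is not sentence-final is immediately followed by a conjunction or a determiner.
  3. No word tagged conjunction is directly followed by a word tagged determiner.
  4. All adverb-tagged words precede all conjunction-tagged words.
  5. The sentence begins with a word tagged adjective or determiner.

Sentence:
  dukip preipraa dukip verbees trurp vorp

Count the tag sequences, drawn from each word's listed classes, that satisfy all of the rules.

Candidates per position — 1:dukip {adverb,adjective}; 2:preipraa {conjunction,adjective}; 3:dukip {adverb,adjective}; 4:verbees {determiner,adverb}; 5:trurp {adverb,conjunction}; 6:vorp {conjunction}.
There are 32 candidate sequences in total.
The sequences that satisfy every rule: adjective adjective adverb determiner adverb conjunction; adjective adjective adverb adverb adverb conjunction; adjective adjective adjective determiner adverb conjunction; adjective adjective adjective adverb adverb conjunction.
Count = 4.

4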